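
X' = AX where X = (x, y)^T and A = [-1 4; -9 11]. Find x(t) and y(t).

Coefficient matrix A = [[-1, 4], [-9, 11]].
Characteristic polynomial det(A - λI) = λ^2 - 10λ + 25 = 0.
Single eigenvalue λ = 5 with algebraic multiplicity 2.
Eigenvector v = (2,3); generalized eigenvector w with (A-λI)w=v is (1,2).
General solution: e^(5t)[K_1·v + K_2·(t·v + w)].

x(t) = 2K_1e^(5t) + 2K_2te^(5t) + K_2e^(5t), y(t) = 3K_1e^(5t) + 3K_2te^(5t) + 2K_2e^(5t)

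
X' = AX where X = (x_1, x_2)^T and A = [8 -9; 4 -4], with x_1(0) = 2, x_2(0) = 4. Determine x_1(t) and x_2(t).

Coefficient matrix A = [[8, -9], [4, -4]].
Characteristic polynomial det(A - λI) = λ^2 - 4λ + 4 = 0.
Single eigenvalue λ = 2 with algebraic multiplicity 2.
Eigenvector v = (3,2); generalized eigenvector w with (A-λI)w=v is (-1,-1).
General solution: e^(2t)[C_1·v + C_2·(t·v + w)].
Applying x_1(0)=2, x_2(0)=4 gives C_1=-2, C_2=-8.

x_1(t) = -24te^(2t) + 2e^(2t), x_2(t) = -16te^(2t) + 4e^(2t)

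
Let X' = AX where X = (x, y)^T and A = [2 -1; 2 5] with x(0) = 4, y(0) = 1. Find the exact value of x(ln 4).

-704

A = [[2,-1],[2,5]]; eigenvalues λ = 4, 3.
Eigenvectors: (-1,2) for λ=4, (-1,1) for λ=3.
From the initial condition, c_1 = 5, c_2 = -9.
x(ln 4) = (5)(4^4)(-1) + (-9)(4^3)(-1) = -704.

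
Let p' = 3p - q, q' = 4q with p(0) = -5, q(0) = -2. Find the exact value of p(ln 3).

-27

A = [[3,-1],[0,4]]; eigenvalues λ = 4, 3.
Eigenvectors: (-1,1) for λ=4, (-1,0) for λ=3.
From the initial condition, c_1 = -2, c_2 = 7.
p(ln 3) = (-2)(3^4)(-1) + (7)(3^3)(-1) = -27.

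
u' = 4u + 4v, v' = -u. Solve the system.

Coefficient matrix A = [[4, 4], [-1, 0]].
Characteristic polynomial det(A - λI) = λ^2 - 4λ + 4 = 0.
Single eigenvalue λ = 2 with algebraic multiplicity 2.
Eigenvector v = (2,-1); generalized eigenvector w with (A-λI)w=v is (-3,2).
General solution: e^(2t)[C_1·v + C_2·(t·v + w)].

u(t) = 2C_1e^(2t) + 2C_2te^(2t) - 3C_2e^(2t), v(t) = -C_1e^(2t) - C_2te^(2t) + 2C_2e^(2t)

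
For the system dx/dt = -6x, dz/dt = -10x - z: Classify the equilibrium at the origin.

stable node

A = [[-6,0],[-10,-1]]; det(A-λI) = λ^2 + 7λ + 6.
λ = -1, -6: both negative.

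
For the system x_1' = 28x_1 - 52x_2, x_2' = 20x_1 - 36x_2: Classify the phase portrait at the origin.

stable spiral

A = [[28,-52],[20,-36]]; det(A-λI) = λ^2 + 8λ + 32.
λ = -4 ± 4i: negative real part.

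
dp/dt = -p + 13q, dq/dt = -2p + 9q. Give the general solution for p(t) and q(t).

Coefficient matrix A = [[-1, 13], [-2, 9]].
Characteristic polynomial det(A - λI) = λ^2 - 8λ + 17 = 0.
Eigenvalues λ = 4 ± i (complex conjugate pair).
For λ=4+i: an eigenvector is (-2,-1) - i(-3,-1) = (-2 + 3i, -1 + i).
A real fundamental pair from Re and Im of e^((4+i)t)v: X_1 = e^(4t)(cos(t)·(-2,-1) + sin(t)·(-3,-1)), X_2 = e^(4t)(sin(t)·(-2,-1) - cos(t)·(-3,-1)).
General solution: c_1X_1 + c_2X_2.

p(t) = -3c_1e^(4t)sin(t) - 2c_1e^(4t)cos(t) - 2c_2e^(4t)sin(t) + 3c_2e^(4t)cos(t), q(t) = -c_1e^(4t)sin(t) - c_1e^(4t)cos(t) - c_2e^(4t)sin(t) + c_2e^(4t)cos(t)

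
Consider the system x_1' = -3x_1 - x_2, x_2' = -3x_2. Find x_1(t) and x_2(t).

x_1(t) = C_1e^(-3t) + C_2te^(-3t) - C_2e^(-3t), x_2(t) = -C_2e^(-3t)

Coefficient matrix A = [[-3, -1], [0, -3]].
Characteristic polynomial det(A - λI) = λ^2 + 6λ + 9 = 0.
Single eigenvalue λ = -3 with algebraic multiplicity 2.
Eigenvector v = (1,0); generalized eigenvector w with (A-λI)w=v is (-1,-1).
General solution: e^(-3t)[C_1·v + C_2·(t·v + w)].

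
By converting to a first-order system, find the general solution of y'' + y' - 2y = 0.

Let x_1 = y, x_2 = y'. Then x_1' = x_2 and x_2' = 2x_1 - x_2.
A = [[0,1],[2,-1]]; det(A-λI) = λ^2 + λ - 2.
Eigenvalues λ = 1, -2 with eigenvectors (1,1), (1,-2).

y(t) = K_1e^(t) + K_2e^(-2t)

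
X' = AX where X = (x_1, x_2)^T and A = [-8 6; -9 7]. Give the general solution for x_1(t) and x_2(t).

Coefficient matrix A = [[-8, 6], [-9, 7]].
Characteristic polynomial det(A - λI) = λ^2 + λ - 2 = 0.
Eigenvalues λ = 1, -2.
For λ=1: (A-λI) row 1 is [-9, 6], so an eigenvector is (-2, -3).
For λ=-2: (A-λI) row 1 is [-6, 6], so an eigenvector is (1, 1).
General solution: K_1e^(t)(-2,-3) + K_2e^(-2t)(1,1).

x_1(t) = -2K_1e^(t) + K_2e^(-2t), x_2(t) = -3K_1e^(t) + K_2e^(-2t)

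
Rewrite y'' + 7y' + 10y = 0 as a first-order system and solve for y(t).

Let x_1 = y, x_2 = y'. Then x_1' = x_2 and x_2' = -10x_1 - 7x_2.
A = [[0,1],[-10,-7]]; det(A-λI) = λ^2 + 7λ + 10.
Eigenvalues λ = -2, -5 with eigenvectors (1,-2), (1,-5).

y(t) = K_1e^(-2t) + K_2e^(-5t)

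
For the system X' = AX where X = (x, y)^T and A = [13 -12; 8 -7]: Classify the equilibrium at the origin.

unstable node

A = [[13,-12],[8,-7]]; det(A-λI) = λ^2 - 6λ + 5.
λ = 1, 5: both positive.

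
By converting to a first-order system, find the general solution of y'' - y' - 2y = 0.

Let x_1 = y, x_2 = y'. Then x_1' = x_2 and x_2' = 2x_1 + x_2.
A = [[0,1],[2,1]]; det(A-λI) = λ^2 - λ - 2.
Eigenvalues λ = -1, 2 with eigenvectors (1,-1), (1,2).

y(t) = C_1e^(-t) + C_2e^(2t)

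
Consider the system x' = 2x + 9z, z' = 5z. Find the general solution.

Coefficient matrix A = [[2, 9], [0, 5]].
Characteristic polynomial det(A - λI) = λ^2 - 7λ + 10 = 0.
Eigenvalues λ = 5, 2.
For λ=5: (A-λI) row 1 is [-3, 9], so an eigenvector is (3, 1).
For λ=2: (A-λI) row 1 is [0, 9], so an eigenvector is (1, 0).
General solution: K_1e^(5t)(3,1) + K_2e^(2t)(1,0).

x(t) = 3K_1e^(5t) + K_2e^(2t), z(t) = K_1e^(5t)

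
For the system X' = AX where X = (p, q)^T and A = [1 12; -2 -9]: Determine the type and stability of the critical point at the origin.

stable node

A = [[1,12],[-2,-9]]; det(A-λI) = λ^2 + 8λ + 15.
λ = -5, -3: both negative.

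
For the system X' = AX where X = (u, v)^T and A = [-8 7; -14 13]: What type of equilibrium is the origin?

saddle

A = [[-8,7],[-14,13]]; det(A-λI) = λ^2 - 5λ - 6.
λ = 6, -1: opposite signs.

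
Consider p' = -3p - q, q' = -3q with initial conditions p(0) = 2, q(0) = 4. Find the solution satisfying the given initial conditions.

p(t) = -4te^(-3t) + 2e^(-3t), q(t) = 4e^(-3t)

Coefficient matrix A = [[-3, -1], [0, -3]].
Characteristic polynomial det(A - λI) = λ^2 + 6λ + 9 = 0.
Single eigenvalue λ = -3 with algebraic multiplicity 2.
Eigenvector v = (1,0); generalized eigenvector w with (A-λI)w=v is (-1,-1).
General solution: e^(-3t)[c_1·v + c_2·(t·v + w)].
Applying p(0)=2, q(0)=4 gives c_1=-2, c_2=-4.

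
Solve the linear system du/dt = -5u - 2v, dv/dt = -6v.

Coefficient matrix A = [[-5, -2], [0, -6]].
Characteristic polynomial det(A - λI) = λ^2 + 11λ + 30 = 0.
Eigenvalues λ = -5, -6.
For λ=-5: (A-λI) row 1 is [0, -2], so an eigenvector is (-1, 0).
For λ=-6: (A-λI) row 1 is [1, -2], so an eigenvector is (2, 1).
General solution: C_1e^(-5t)(-1,0) + C_2e^(-6t)(2,1).

u(t) = -C_1e^(-5t) + 2C_2e^(-6t), v(t) = C_2e^(-6t)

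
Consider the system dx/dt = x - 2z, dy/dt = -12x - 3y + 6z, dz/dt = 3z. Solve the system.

Coefficient matrix A = [[1, 0, -2], [-12, -3, 6], [0, 0, 3]].
det(A - λI) = 0 gives eigenvalues λ = 3, -3, 1.
For λ=3: eigenvector (-1,3,1).
For λ=-3: eigenvector (0,1,0).
For λ=1: eigenvector (1,-3,0).
General solution: c_1e^(3t)(-1,3,1) + c_2e^(-3t)(0,1,0) + c_3e^(t)(1,-3,0).

x(t) = -c_1e^(3t) + c_3e^(t), y(t) = 3c_1e^(3t) + c_2e^(-3t) - 3c_3e^(t), z(t) = c_1e^(3t)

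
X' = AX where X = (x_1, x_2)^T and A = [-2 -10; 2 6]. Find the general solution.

x_1(t) = 2C_1e^(2t)sin(2t) - C_1e^(2t)cos(2t) - C_2e^(2t)sin(2t) - 2C_2e^(2t)cos(2t), x_2(t) = -C_1e^(2t)sin(2t) + C_2e^(2t)cos(2t)

Coefficient matrix A = [[-2, -10], [2, 6]].
Characteristic polynomial det(A - λI) = λ^2 - 4λ + 8 = 0.
Eigenvalues λ = 2 ± 2i (complex conjugate pair).
For λ=2+2i: an eigenvector is (-1,0) - i(2,-1) = (-1 - 2i, 0 + i).
A real fundamental pair from Re and Im of e^((2+2i)t)v: X_1 = e^(2t)(cos(2t)·(-1,0) + sin(2t)·(2,-1)), X_2 = e^(2t)(sin(2t)·(-1,0) - cos(2t)·(2,-1)).
General solution: C_1X_1 + C_2X_2.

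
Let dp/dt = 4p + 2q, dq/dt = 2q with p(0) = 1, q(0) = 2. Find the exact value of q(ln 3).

A = [[4,2],[0,2]]; eigenvalues λ = 4, 2.
Eigenvectors: (1,0) for λ=4, (-1,1) for λ=2.
From the initial condition, c_1 = 3, c_2 = 2.
q(ln 3) = (3)(3^4)(0) + (2)(3^2)(1) = 18.

18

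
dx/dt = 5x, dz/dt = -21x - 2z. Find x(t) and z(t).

Coefficient matrix A = [[5, 0], [-21, -2]].
Characteristic polynomial det(A - λI) = λ^2 - 3λ - 10 = 0.
Eigenvalues λ = -2, 5.
For λ=-2: (A-λI) row 1 is [7, 0], so an eigenvector is (0, -1).
For λ=5: (A-λI) row 2 is [-21, -7], so an eigenvector is (-1, 3).
General solution: c_1e^(-2t)(0,-1) + c_2e^(5t)(-1,3).

x(t) = -c_2e^(5t), z(t) = -c_1e^(-2t) + 3c_2e^(5t)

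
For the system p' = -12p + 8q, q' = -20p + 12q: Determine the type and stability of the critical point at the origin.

center

A = [[-12,8],[-20,12]]; det(A-λI) = λ^2 + 16.
λ = 0 ± 4i: zero real part.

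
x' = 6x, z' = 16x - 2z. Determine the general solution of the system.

x(t) = -K_2e^(6t), z(t) = -K_1e^(-2t) - 2K_2e^(6t)

Coefficient matrix A = [[6, 0], [16, -2]].
Characteristic polynomial det(A - λI) = λ^2 - 4λ - 12 = 0.
Eigenvalues λ = -2, 6.
For λ=-2: (A-λI) row 1 is [8, 0], so an eigenvector is (0, -1).
For λ=6: (A-λI) row 2 is [16, -8], so an eigenvector is (-1, -2).
General solution: K_1e^(-2t)(0,-1) + K_2e^(6t)(-1,-2).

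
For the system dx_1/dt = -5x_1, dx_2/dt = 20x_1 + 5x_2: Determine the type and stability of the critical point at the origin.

saddle

A = [[-5,0],[20,5]]; det(A-λI) = λ^2 - 25.
λ = 5, -5: opposite signs.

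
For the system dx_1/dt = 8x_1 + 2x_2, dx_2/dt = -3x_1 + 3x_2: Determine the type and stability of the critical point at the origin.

unstable node

A = [[8,2],[-3,3]]; det(A-λI) = λ^2 - 11λ + 30.
λ = 6, 5: both positive.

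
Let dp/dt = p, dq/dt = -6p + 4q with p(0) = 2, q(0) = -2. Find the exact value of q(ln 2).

-88

A = [[1,0],[-6,4]]; eigenvalues λ = 4, 1.
Eigenvectors: (0,1) for λ=4, (-1,-2) for λ=1.
From the initial condition, c_1 = -6, c_2 = -2.
q(ln 2) = (-6)(2^4)(1) + (-2)(2^1)(-2) = -88.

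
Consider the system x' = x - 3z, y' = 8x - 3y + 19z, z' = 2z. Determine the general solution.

x(t) = K_1e^(t) - 3K_3e^(2t), y(t) = 2K_1e^(t) + K_2e^(-3t) - K_3e^(2t), z(t) = K_3e^(2t)

Coefficient matrix A = [[1, 0, -3], [8, -3, 19], [0, 0, 2]].
det(A - λI) = 0 gives eigenvalues λ = 1, -3, 2.
For λ=1: eigenvector (1,2,0).
For λ=-3: eigenvector (0,1,0).
For λ=2: eigenvector (-3,-1,1).
General solution: K_1e^(t)(1,2,0) + K_2e^(-3t)(0,1,0) + K_3e^(2t)(-3,-1,1).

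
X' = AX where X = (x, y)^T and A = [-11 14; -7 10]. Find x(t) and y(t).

x(t) = -K_1e^(3t) - 2K_2e^(-4t), y(t) = -K_1e^(3t) - K_2e^(-4t)

Coefficient matrix A = [[-11, 14], [-7, 10]].
Characteristic polynomial det(A - λI) = λ^2 + λ - 12 = 0.
Eigenvalues λ = 3, -4.
For λ=3: (A-λI) row 1 is [-14, 14], so an eigenvector is (-1, -1).
For λ=-4: (A-λI) row 1 is [-7, 14], so an eigenvector is (-2, -1).
General solution: K_1e^(3t)(-1,-1) + K_2e^(-4t)(-2,-1).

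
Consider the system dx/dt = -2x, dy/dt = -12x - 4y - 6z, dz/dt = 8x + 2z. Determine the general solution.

x(t) = C_1e^(-2t), y(t) = C_2e^(-4t) - C_3e^(2t), z(t) = -2C_1e^(-2t) + C_3e^(2t)

Coefficient matrix A = [[-2, 0, 0], [-12, -4, -6], [8, 0, 2]].
det(A - λI) = 0 gives eigenvalues λ = -2, -4, 2.
For λ=-2: eigenvector (1,0,-2).
For λ=-4: eigenvector (0,1,0).
For λ=2: eigenvector (0,-1,1).
General solution: C_1e^(-2t)(1,0,-2) + C_2e^(-4t)(0,1,0) + C_3e^(2t)(0,-1,1).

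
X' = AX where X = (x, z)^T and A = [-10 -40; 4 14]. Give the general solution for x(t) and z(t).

Coefficient matrix A = [[-10, -40], [4, 14]].
Characteristic polynomial det(A - λI) = λ^2 - 4λ + 20 = 0.
Eigenvalues λ = 2 ± 4i (complex conjugate pair).
For λ=2+4i: an eigenvector is (3,-1) - i(1,0) = (3 - i, -1).
A real fundamental pair from Re and Im of e^((2+4i)t)v: X_1 = e^(2t)(cos(4t)·(3,-1) + sin(4t)·(1,0)), X_2 = e^(2t)(sin(4t)·(3,-1) - cos(4t)·(1,0)).
General solution: c_1X_1 + c_2X_2.

x(t) = c_1e^(2t)sin(4t) + 3c_1e^(2t)cos(4t) + 3c_2e^(2t)sin(4t) - c_2e^(2t)cos(4t), z(t) = -c_1e^(2t)cos(4t) - c_2e^(2t)sin(4t)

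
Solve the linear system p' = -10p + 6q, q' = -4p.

p(t) = C_1e^(-4t) - 3C_2e^(-6t), q(t) = C_1e^(-4t) - 2C_2e^(-6t)

Coefficient matrix A = [[-10, 6], [-4, 0]].
Characteristic polynomial det(A - λI) = λ^2 + 10λ + 24 = 0.
Eigenvalues λ = -4, -6.
For λ=-4: (A-λI) row 1 is [-6, 6], so an eigenvector is (1, 1).
For λ=-6: (A-λI) row 1 is [-4, 6], so an eigenvector is (-3, -2).
General solution: C_1e^(-4t)(1,1) + C_2e^(-6t)(-3,-2).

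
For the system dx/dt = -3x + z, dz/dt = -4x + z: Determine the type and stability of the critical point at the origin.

A = [[-3,1],[-4,1]]; det(A-λI) = λ^2 + 2λ + 1.
repeated λ = -1 with a single eigenvector.

stable improper node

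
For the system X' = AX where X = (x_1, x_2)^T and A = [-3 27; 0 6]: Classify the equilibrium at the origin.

saddle

A = [[-3,27],[0,6]]; det(A-λI) = λ^2 - 3λ - 18.
λ = 6, -3: opposite signs.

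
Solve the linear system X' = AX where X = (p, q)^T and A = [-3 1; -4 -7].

p(t) = K_1e^(-5t) + K_2te^(-5t) + 2K_2e^(-5t), q(t) = -2K_1e^(-5t) - 2K_2te^(-5t) - 3K_2e^(-5t)

Coefficient matrix A = [[-3, 1], [-4, -7]].
Characteristic polynomial det(A - λI) = λ^2 + 10λ + 25 = 0.
Single eigenvalue λ = -5 with algebraic multiplicity 2.
Eigenvector v = (1,-2); generalized eigenvector w with (A-λI)w=v is (2,-3).
General solution: e^(-5t)[K_1·v + K_2·(t·v + w)].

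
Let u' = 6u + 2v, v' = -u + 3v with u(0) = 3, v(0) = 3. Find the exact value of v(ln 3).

A = [[6,2],[-1,3]]; eigenvalues λ = 5, 4.
Eigenvectors: (2,-1) for λ=5, (1,-1) for λ=4.
From the initial condition, c_1 = 6, c_2 = -9.
v(ln 3) = (6)(3^5)(-1) + (-9)(3^4)(-1) = -729.

-729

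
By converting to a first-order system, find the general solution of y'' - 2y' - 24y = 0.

y(t) = C_1e^(6t) + C_2e^(-4t)

Let x_1 = y, x_2 = y'. Then x_1' = x_2 and x_2' = 24x_1 + 2x_2.
A = [[0,1],[24,2]]; det(A-λI) = λ^2 - 2λ - 24.
Eigenvalues λ = 6, -4 with eigenvectors (1,6), (1,-4).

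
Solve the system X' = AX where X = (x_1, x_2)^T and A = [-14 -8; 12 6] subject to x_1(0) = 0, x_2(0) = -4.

x_1(t) = 8e^(-2t) - 8e^(-6t), x_2(t) = -12e^(-2t) + 8e^(-6t)

Coefficient matrix A = [[-14, -8], [12, 6]].
Characteristic polynomial det(A - λI) = λ^2 + 8λ + 12 = 0.
Eigenvalues λ = -6, -2.
For λ=-6: (A-λI) row 1 is [-8, -8], so an eigenvector is (-1, 1).
For λ=-2: (A-λI) row 1 is [-12, -8], so an eigenvector is (2, -3).
General solution: c_1e^(-6t)(-1,1) + c_2e^(-2t)(2,-3).
Applying x_1(0)=0, x_2(0)=-4 gives c_1=8, c_2=4.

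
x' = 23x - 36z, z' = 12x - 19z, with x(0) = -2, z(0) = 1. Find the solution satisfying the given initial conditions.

x(t) = -14e^(5t) + 12e^(-t), z(t) = -7e^(5t) + 8e^(-t)

Coefficient matrix A = [[23, -36], [12, -19]].
Characteristic polynomial det(A - λI) = λ^2 - 4λ - 5 = 0.
Eigenvalues λ = -1, 5.
For λ=-1: (A-λI) row 1 is [24, -36], so an eigenvector is (-3, -2).
For λ=5: (A-λI) row 1 is [18, -36], so an eigenvector is (2, 1).
General solution: K_1e^(-t)(-3,-2) + K_2e^(5t)(2,1).
Applying x(0)=-2, z(0)=1 gives K_1=-4, K_2=-7.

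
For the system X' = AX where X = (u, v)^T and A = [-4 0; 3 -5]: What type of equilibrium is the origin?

A = [[-4,0],[3,-5]]; det(A-λI) = λ^2 + 9λ + 20.
λ = -5, -4: both negative.

stable node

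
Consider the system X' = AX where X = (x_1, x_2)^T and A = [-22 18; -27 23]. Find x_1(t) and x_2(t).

x_1(t) = 2C_1e^(5t) + C_2e^(-4t), x_2(t) = 3C_1e^(5t) + C_2e^(-4t)

Coefficient matrix A = [[-22, 18], [-27, 23]].
Characteristic polynomial det(A - λI) = λ^2 - λ - 20 = 0.
Eigenvalues λ = 5, -4.
For λ=5: (A-λI) row 1 is [-27, 18], so an eigenvector is (2, 3).
For λ=-4: (A-λI) row 1 is [-18, 18], so an eigenvector is (1, 1).
General solution: C_1e^(5t)(2,3) + C_2e^(-4t)(1,1).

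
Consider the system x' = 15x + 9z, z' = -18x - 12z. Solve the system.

Coefficient matrix A = [[15, 9], [-18, -12]].
Characteristic polynomial det(A - λI) = λ^2 - 3λ - 18 = 0.
Eigenvalues λ = -3, 6.
For λ=-3: (A-λI) row 1 is [18, 9], so an eigenvector is (1, -2).
For λ=6: (A-λI) row 1 is [9, 9], so an eigenvector is (1, -1).
General solution: K_1e^(-3t)(1,-2) + K_2e^(6t)(1,-1).

x(t) = K_1e^(-3t) + K_2e^(6t), z(t) = -2K_1e^(-3t) - K_2e^(6t)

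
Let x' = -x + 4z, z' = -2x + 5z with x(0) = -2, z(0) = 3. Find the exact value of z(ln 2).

54

A = [[-1,4],[-2,5]]; eigenvalues λ = 3, 1.
Eigenvectors: (1,1) for λ=3, (-2,-1) for λ=1.
From the initial condition, c_1 = 8, c_2 = 5.
z(ln 2) = (8)(2^3)(1) + (5)(2^1)(-1) = 54.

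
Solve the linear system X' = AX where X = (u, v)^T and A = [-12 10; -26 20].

Coefficient matrix A = [[-12, 10], [-26, 20]].
Characteristic polynomial det(A - λI) = λ^2 - 8λ + 20 = 0.
Eigenvalues λ = 4 ± 2i (complex conjugate pair).
For λ=4+2i: an eigenvector is (-1,-2) - i(-2,-3) = (-1 + 2i, -2 + 3i).
A real fundamental pair from Re and Im of e^((4+2i)t)v: X_1 = e^(4t)(cos(2t)·(-1,-2) + sin(2t)·(-2,-3)), X_2 = e^(4t)(sin(2t)·(-1,-2) - cos(2t)·(-2,-3)).
General solution: K_1X_1 + K_2X_2.

u(t) = -2K_1e^(4t)sin(2t) - K_1e^(4t)cos(2t) - K_2e^(4t)sin(2t) + 2K_2e^(4t)cos(2t), v(t) = -3K_1e^(4t)sin(2t) - 2K_1e^(4t)cos(2t) - 2K_2e^(4t)sin(2t) + 3K_2e^(4t)cos(2t)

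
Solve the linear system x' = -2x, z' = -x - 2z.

x(t) = C_2e^(-2t), z(t) = -C_1e^(-2t) - C_2te^(-2t)

Coefficient matrix A = [[-2, 0], [-1, -2]].
Characteristic polynomial det(A - λI) = λ^2 + 4λ + 4 = 0.
Single eigenvalue λ = -2 with algebraic multiplicity 2.
Eigenvector v = (0,-1); generalized eigenvector w with (A-λI)w=v is (1,0).
General solution: e^(-2t)[C_1·v + C_2·(t·v + w)].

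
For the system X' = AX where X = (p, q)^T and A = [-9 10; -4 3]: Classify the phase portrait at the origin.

stable spiral

A = [[-9,10],[-4,3]]; det(A-λI) = λ^2 + 6λ + 13.
λ = -3 ± 2i: negative real part.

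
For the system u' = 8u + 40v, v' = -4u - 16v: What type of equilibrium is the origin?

stable spiral

A = [[8,40],[-4,-16]]; det(A-λI) = λ^2 + 8λ + 32.
λ = -4 ± 4i: negative real part.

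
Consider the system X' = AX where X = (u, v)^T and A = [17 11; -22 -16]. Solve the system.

u(t) = K_1e^(-5t) - K_2e^(6t), v(t) = -2K_1e^(-5t) + K_2e^(6t)

Coefficient matrix A = [[17, 11], [-22, -16]].
Characteristic polynomial det(A - λI) = λ^2 - λ - 30 = 0.
Eigenvalues λ = -5, 6.
For λ=-5: (A-λI) row 1 is [22, 11], so an eigenvector is (1, -2).
For λ=6: (A-λI) row 1 is [11, 11], so an eigenvector is (-1, 1).
General solution: K_1e^(-5t)(1,-2) + K_2e^(6t)(-1,1).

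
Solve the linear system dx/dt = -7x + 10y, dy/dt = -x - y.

x(t) = -3c_1e^(-4t)sin(t) + c_1e^(-4t)cos(t) + c_2e^(-4t)sin(t) + 3c_2e^(-4t)cos(t), y(t) = -c_1e^(-4t)sin(t) + c_2e^(-4t)cos(t)

Coefficient matrix A = [[-7, 10], [-1, -1]].
Characteristic polynomial det(A - λI) = λ^2 + 8λ + 17 = 0.
Eigenvalues λ = -4 ± i (complex conjugate pair).
For λ=-4+i: an eigenvector is (1,0) - i(-3,-1) = (1 + 3i, 0 + i).
A real fundamental pair from Re and Im of e^((-4+i)t)v: X_1 = e^(-4t)(cos(t)·(1,0) + sin(t)·(-3,-1)), X_2 = e^(-4t)(sin(t)·(1,0) - cos(t)·(-3,-1)).
General solution: c_1X_1 + c_2X_2.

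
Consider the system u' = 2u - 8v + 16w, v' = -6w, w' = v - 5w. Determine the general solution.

u(t) = 2c_1e^(-2t) + c_2e^(2t), v(t) = 3c_1e^(-2t) + 2c_3e^(-3t), w(t) = c_1e^(-2t) + c_3e^(-3t)

Coefficient matrix A = [[2, -8, 16], [0, 0, -6], [0, 1, -5]].
det(A - λI) = 0 gives eigenvalues λ = -2, 2, -3.
For λ=-2: eigenvector (2,3,1).
For λ=2: eigenvector (1,0,0).
For λ=-3: eigenvector (0,2,1).
General solution: c_1e^(-2t)(2,3,1) + c_2e^(2t)(1,0,0) + c_3e^(-3t)(0,2,1).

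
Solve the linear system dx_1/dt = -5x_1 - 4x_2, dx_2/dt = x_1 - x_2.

x_1(t) = -2K_1e^(-3t) - 2K_2te^(-3t) - 3K_2e^(-3t), x_2(t) = K_1e^(-3t) + K_2te^(-3t) + 2K_2e^(-3t)

Coefficient matrix A = [[-5, -4], [1, -1]].
Characteristic polynomial det(A - λI) = λ^2 + 6λ + 9 = 0.
Single eigenvalue λ = -3 with algebraic multiplicity 2.
Eigenvector v = (-2,1); generalized eigenvector w with (A-λI)w=v is (-3,2).
General solution: e^(-3t)[K_1·v + K_2·(t·v + w)].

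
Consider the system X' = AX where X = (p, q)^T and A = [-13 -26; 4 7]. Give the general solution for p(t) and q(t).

p(t) = -2C_1e^(-3t)sin(2t) + 3C_1e^(-3t)cos(2t) + 3C_2e^(-3t)sin(2t) + 2C_2e^(-3t)cos(2t), q(t) = C_1e^(-3t)sin(2t) - C_1e^(-3t)cos(2t) - C_2e^(-3t)sin(2t) - C_2e^(-3t)cos(2t)

Coefficient matrix A = [[-13, -26], [4, 7]].
Characteristic polynomial det(A - λI) = λ^2 + 6λ + 13 = 0.
Eigenvalues λ = -3 ± 2i (complex conjugate pair).
For λ=-3+2i: an eigenvector is (3,-1) - i(-2,1) = (3 + 2i, -1 - i).
A real fundamental pair from Re and Im of e^((-3+2i)t)v: X_1 = e^(-3t)(cos(2t)·(3,-1) + sin(2t)·(-2,1)), X_2 = e^(-3t)(sin(2t)·(3,-1) - cos(2t)·(-2,1)).
General solution: C_1X_1 + C_2X_2.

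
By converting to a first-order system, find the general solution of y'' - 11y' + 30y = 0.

y(t) = C_1e^(5t) + C_2e^(6t)

Let x_1 = y, x_2 = y'. Then x_1' = x_2 and x_2' = -30x_1 + 11x_2.
A = [[0,1],[-30,11]]; det(A-λI) = λ^2 - 11λ + 30.
Eigenvalues λ = 5, 6 with eigenvectors (1,5), (1,6).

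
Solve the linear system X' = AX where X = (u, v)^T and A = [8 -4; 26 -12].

u(t) = c_1e^(-2t)sin(2t) - c_1e^(-2t)cos(2t) - c_2e^(-2t)sin(2t) - c_2e^(-2t)cos(2t), v(t) = 2c_1e^(-2t)sin(2t) - 3c_1e^(-2t)cos(2t) - 3c_2e^(-2t)sin(2t) - 2c_2e^(-2t)cos(2t)

Coefficient matrix A = [[8, -4], [26, -12]].
Characteristic polynomial det(A - λI) = λ^2 + 4λ + 8 = 0.
Eigenvalues λ = -2 ± 2i (complex conjugate pair).
For λ=-2+2i: an eigenvector is (-1,-3) - i(1,2) = (-1 - i, -3 - 2i).
A real fundamental pair from Re and Im of e^((-2+2i)t)v: X_1 = e^(-2t)(cos(2t)·(-1,-3) + sin(2t)·(1,2)), X_2 = e^(-2t)(sin(2t)·(-1,-3) - cos(2t)·(1,2)).
General solution: c_1X_1 + c_2X_2.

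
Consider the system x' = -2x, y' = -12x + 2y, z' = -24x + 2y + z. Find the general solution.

Coefficient matrix A = [[-2, 0, 0], [-12, 2, 0], [-24, 2, 1]].
det(A - λI) = 0 gives eigenvalues λ = 1, 2, -2.
For λ=1: eigenvector (0,0,1).
For λ=2: eigenvector (0,1,2).
For λ=-2: eigenvector (1,3,6).
General solution: C_1e^(t)(0,0,1) + C_2e^(2t)(0,1,2) + C_3e^(-2t)(1,3,6).

x(t) = C_3e^(-2t), y(t) = C_2e^(2t) + 3C_3e^(-2t), z(t) = C_1e^(t) + 2C_2e^(2t) + 6C_3e^(-2t)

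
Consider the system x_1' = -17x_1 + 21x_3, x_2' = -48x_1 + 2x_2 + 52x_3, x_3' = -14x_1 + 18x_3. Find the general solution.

x_1(t) = c_1e^(4t) + 3c_3e^(-3t), x_2(t) = 2c_1e^(4t) + c_2e^(2t) + 8c_3e^(-3t), x_3(t) = c_1e^(4t) + 2c_3e^(-3t)

Coefficient matrix A = [[-17, 0, 21], [-48, 2, 52], [-14, 0, 18]].
det(A - λI) = 0 gives eigenvalues λ = 4, 2, -3.
For λ=4: eigenvector (1,2,1).
For λ=2: eigenvector (0,1,0).
For λ=-3: eigenvector (3,8,2).
General solution: c_1e^(4t)(1,2,1) + c_2e^(2t)(0,1,0) + c_3e^(-3t)(3,8,2).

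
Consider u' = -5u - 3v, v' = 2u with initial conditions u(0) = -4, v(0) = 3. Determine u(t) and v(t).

u(t) = -e^(-2t) - 3e^(-3t), v(t) = e^(-2t) + 2e^(-3t)

Coefficient matrix A = [[-5, -3], [2, 0]].
Characteristic polynomial det(A - λI) = λ^2 + 5λ + 6 = 0.
Eigenvalues λ = -3, -2.
For λ=-3: (A-λI) row 1 is [-2, -3], so an eigenvector is (-3, 2).
For λ=-2: (A-λI) row 1 is [-3, -3], so an eigenvector is (1, -1).
General solution: C_1e^(-3t)(-3,2) + C_2e^(-2t)(1,-1).
Applying u(0)=-4, v(0)=3 gives C_1=1, C_2=-1.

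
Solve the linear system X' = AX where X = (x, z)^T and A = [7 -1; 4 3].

x(t) = -K_1e^(5t) - K_2te^(5t) - 2K_2e^(5t), z(t) = -2K_1e^(5t) - 2K_2te^(5t) - 3K_2e^(5t)

Coefficient matrix A = [[7, -1], [4, 3]].
Characteristic polynomial det(A - λI) = λ^2 - 10λ + 25 = 0.
Single eigenvalue λ = 5 with algebraic multiplicity 2.
Eigenvector v = (-1,-2); generalized eigenvector w with (A-λI)w=v is (-2,-3).
General solution: e^(5t)[K_1·v + K_2·(t·v + w)].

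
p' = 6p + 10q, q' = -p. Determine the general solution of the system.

Coefficient matrix A = [[6, 10], [-1, 0]].
Characteristic polynomial det(A - λI) = λ^2 - 6λ + 10 = 0.
Eigenvalues λ = 3 ± i (complex conjugate pair).
For λ=3+i: an eigenvector is (1,0) - i(3,-1) = (1 - 3i, 0 + i).
A real fundamental pair from Re and Im of e^((3+i)t)v: X_1 = e^(3t)(cos(t)·(1,0) + sin(t)·(3,-1)), X_2 = e^(3t)(sin(t)·(1,0) - cos(t)·(3,-1)).
General solution: K_1X_1 + K_2X_2.

p(t) = 3K_1e^(3t)sin(t) + K_1e^(3t)cos(t) + K_2e^(3t)sin(t) - 3K_2e^(3t)cos(t), q(t) = -K_1e^(3t)sin(t) + K_2e^(3t)cos(t)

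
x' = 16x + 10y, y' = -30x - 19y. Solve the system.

x(t) = 2C_1e^(t) - C_2e^(-4t), y(t) = -3C_1e^(t) + 2C_2e^(-4t)

Coefficient matrix A = [[16, 10], [-30, -19]].
Characteristic polynomial det(A - λI) = λ^2 + 3λ - 4 = 0.
Eigenvalues λ = 1, -4.
For λ=1: (A-λI) row 1 is [15, 10], so an eigenvector is (2, -3).
For λ=-4: (A-λI) row 1 is [20, 10], so an eigenvector is (-1, 2).
General solution: C_1e^(t)(2,-3) + C_2e^(-4t)(-1,2).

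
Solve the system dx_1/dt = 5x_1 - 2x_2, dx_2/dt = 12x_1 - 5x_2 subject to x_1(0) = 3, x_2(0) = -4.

x_1(t) = 13e^(t) - 10e^(-t), x_2(t) = 26e^(t) - 30e^(-t)

Coefficient matrix A = [[5, -2], [12, -5]].
Characteristic polynomial det(A - λI) = λ^2 - 1 = 0.
Eigenvalues λ = 1, -1.
For λ=1: (A-λI) row 1 is [4, -2], so an eigenvector is (-1, -2).
For λ=-1: (A-λI) row 1 is [6, -2], so an eigenvector is (-1, -3).
General solution: K_1e^(t)(-1,-2) + K_2e^(-t)(-1,-3).
Applying x_1(0)=3, x_2(0)=-4 gives K_1=-13, K_2=10.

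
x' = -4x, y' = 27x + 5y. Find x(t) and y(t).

Coefficient matrix A = [[-4, 0], [27, 5]].
Characteristic polynomial det(A - λI) = λ^2 - λ - 20 = 0.
Eigenvalues λ = -4, 5.
For λ=-4: (A-λI) row 2 is [27, 9], so an eigenvector is (-1, 3).
For λ=5: (A-λI) row 1 is [-9, 0], so an eigenvector is (0, -1).
General solution: C_1e^(-4t)(-1,3) + C_2e^(5t)(0,-1).

x(t) = -C_1e^(-4t), y(t) = 3C_1e^(-4t) - C_2e^(5t)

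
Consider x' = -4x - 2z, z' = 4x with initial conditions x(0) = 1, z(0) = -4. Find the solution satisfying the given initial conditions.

Coefficient matrix A = [[-4, -2], [4, 0]].
Characteristic polynomial det(A - λI) = λ^2 + 4λ + 8 = 0.
Eigenvalues λ = -2 ± 2i (complex conjugate pair).
For λ=-2+2i: an eigenvector is (0,-1) - i(1,-1) = (0 - i, -1 + i).
A real fundamental pair from Re and Im of e^((-2+2i)t)v: X_1 = e^(-2t)(cos(2t)·(0,-1) + sin(2t)·(1,-1)), X_2 = e^(-2t)(sin(2t)·(0,-1) - cos(2t)·(1,-1)).
General solution: C_1X_1 + C_2X_2.
Applying x(0)=1, z(0)=-4 gives C_1=3, C_2=-1.

x(t) = 3e^(-2t)sin(2t) + e^(-2t)cos(2t), z(t) = -2e^(-2t)sin(2t) - 4e^(-2t)cos(2t)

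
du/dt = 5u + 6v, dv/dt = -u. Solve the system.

Coefficient matrix A = [[5, 6], [-1, 0]].
Characteristic polynomial det(A - λI) = λ^2 - 5λ + 6 = 0.
Eigenvalues λ = 2, 3.
For λ=2: (A-λI) row 1 is [3, 6], so an eigenvector is (2, -1).
For λ=3: (A-λI) row 1 is [2, 6], so an eigenvector is (-3, 1).
General solution: c_1e^(2t)(2,-1) + c_2e^(3t)(-3,1).

u(t) = 2c_1e^(2t) - 3c_2e^(3t), v(t) = -c_1e^(2t) + c_2e^(3t)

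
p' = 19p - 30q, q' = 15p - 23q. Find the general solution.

p(t) = C_1e^(-2t)sin(3t) + 3C_1e^(-2t)cos(3t) + 3C_2e^(-2t)sin(3t) - C_2e^(-2t)cos(3t), q(t) = C_1e^(-2t)sin(3t) + 2C_1e^(-2t)cos(3t) + 2C_2e^(-2t)sin(3t) - C_2e^(-2t)cos(3t)

Coefficient matrix A = [[19, -30], [15, -23]].
Characteristic polynomial det(A - λI) = λ^2 + 4λ + 13 = 0.
Eigenvalues λ = -2 ± 3i (complex conjugate pair).
For λ=-2+3i: an eigenvector is (3,2) - i(1,1) = (3 - i, 2 - i).
A real fundamental pair from Re and Im of e^((-2+3i)t)v: X_1 = e^(-2t)(cos(3t)·(3,2) + sin(3t)·(1,1)), X_2 = e^(-2t)(sin(3t)·(3,2) - cos(3t)·(1,1)).
General solution: C_1X_1 + C_2X_2.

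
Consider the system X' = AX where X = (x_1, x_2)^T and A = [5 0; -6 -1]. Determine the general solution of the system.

Coefficient matrix A = [[5, 0], [-6, -1]].
Characteristic polynomial det(A - λI) = λ^2 - 4λ - 5 = 0.
Eigenvalues λ = -1, 5.
For λ=-1: (A-λI) row 1 is [6, 0], so an eigenvector is (0, 1).
For λ=5: (A-λI) row 2 is [-6, -6], so an eigenvector is (1, -1).
General solution: C_1e^(-t)(0,1) + C_2e^(5t)(1,-1).

x_1(t) = C_2e^(5t), x_2(t) = C_1e^(-t) - C_2e^(5t)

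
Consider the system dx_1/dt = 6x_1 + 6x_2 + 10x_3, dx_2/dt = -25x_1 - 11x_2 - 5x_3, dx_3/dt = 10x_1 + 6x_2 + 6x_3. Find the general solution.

x_1(t) = -2K_1e^(t) - K_2e^(-4t) + K_3e^(4t), x_2(t) = 5K_1e^(t) + 5K_2e^(-4t) - 2K_3e^(4t), x_3(t) = -2K_1e^(t) - 2K_2e^(-4t) + K_3e^(4t)

Coefficient matrix A = [[6, 6, 10], [-25, -11, -5], [10, 6, 6]].
det(A - λI) = 0 gives eigenvalues λ = 1, -4, 4.
For λ=1: eigenvector (-2,5,-2).
For λ=-4: eigenvector (-1,5,-2).
For λ=4: eigenvector (1,-2,1).
General solution: K_1e^(t)(-2,5,-2) + K_2e^(-4t)(-1,5,-2) + K_3e^(4t)(1,-2,1).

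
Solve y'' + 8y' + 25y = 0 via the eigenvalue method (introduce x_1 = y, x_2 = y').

y(t) = c_1e^(-4t)cos(3t) + c_2e^(-4t)sin(3t)

Let x_1 = y, x_2 = y'. Then x_1' = x_2 and x_2' = -25x_1 - 8x_2.
A = [[0,1],[-25,-8]]; det(A-λI) = λ^2 + 8λ + 25.
Eigenvalues λ = -4 ± 3i.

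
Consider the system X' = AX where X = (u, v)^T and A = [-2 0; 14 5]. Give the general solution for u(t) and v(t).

u(t) = -c_1e^(-2t), v(t) = 2c_1e^(-2t) + c_2e^(5t)

Coefficient matrix A = [[-2, 0], [14, 5]].
Characteristic polynomial det(A - λI) = λ^2 - 3λ - 10 = 0.
Eigenvalues λ = -2, 5.
For λ=-2: (A-λI) row 2 is [14, 7], so an eigenvector is (-1, 2).
For λ=5: (A-λI) row 1 is [-7, 0], so an eigenvector is (0, 1).
General solution: c_1e^(-2t)(-1,2) + c_2e^(5t)(0,1).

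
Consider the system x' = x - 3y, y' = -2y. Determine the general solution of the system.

Coefficient matrix A = [[1, -3], [0, -2]].
Characteristic polynomial det(A - λI) = λ^2 + λ - 2 = 0.
Eigenvalues λ = -2, 1.
For λ=-2: (A-λI) row 1 is [3, -3], so an eigenvector is (-1, -1).
For λ=1: (A-λI) row 1 is [0, -3], so an eigenvector is (1, 0).
General solution: C_1e^(-2t)(-1,-1) + C_2e^(t)(1,0).

x(t) = -C_1e^(-2t) + C_2e^(t), y(t) = -C_1e^(-2t)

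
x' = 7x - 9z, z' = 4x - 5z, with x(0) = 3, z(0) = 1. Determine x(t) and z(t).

Coefficient matrix A = [[7, -9], [4, -5]].
Characteristic polynomial det(A - λI) = λ^2 - 2λ + 1 = 0.
Single eigenvalue λ = 1 with algebraic multiplicity 2.
Eigenvector v = (3,2); generalized eigenvector w with (A-λI)w=v is (2,1).
General solution: e^(t)[K_1·v + K_2·(t·v + w)].
Applying x(0)=3, z(0)=1 gives K_1=-1, K_2=3.

x(t) = 9te^(t) + 3e^(t), z(t) = 6te^(t) + e^(t)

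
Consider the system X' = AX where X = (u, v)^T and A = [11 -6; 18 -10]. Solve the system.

u(t) = 2C_1e^(2t) + C_2e^(-t), v(t) = 3C_1e^(2t) + 2C_2e^(-t)

Coefficient matrix A = [[11, -6], [18, -10]].
Characteristic polynomial det(A - λI) = λ^2 - λ - 2 = 0.
Eigenvalues λ = 2, -1.
For λ=2: (A-λI) row 1 is [9, -6], so an eigenvector is (2, 3).
For λ=-1: (A-λI) row 1 is [12, -6], so an eigenvector is (1, 2).
General solution: C_1e^(2t)(2,3) + C_2e^(-t)(1,2).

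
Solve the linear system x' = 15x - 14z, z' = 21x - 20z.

x(t) = -2K_1e^(-6t) + K_2e^(t), z(t) = -3K_1e^(-6t) + K_2e^(t)

Coefficient matrix A = [[15, -14], [21, -20]].
Characteristic polynomial det(A - λI) = λ^2 + 5λ - 6 = 0.
Eigenvalues λ = -6, 1.
For λ=-6: (A-λI) row 1 is [21, -14], so an eigenvector is (-2, -3).
For λ=1: (A-λI) row 1 is [14, -14], so an eigenvector is (1, 1).
General solution: K_1e^(-6t)(-2,-3) + K_2e^(t)(1,1).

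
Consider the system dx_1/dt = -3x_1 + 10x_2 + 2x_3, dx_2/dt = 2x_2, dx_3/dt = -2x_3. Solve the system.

x_1(t) = C_1e^(-3t) + 2C_2e^(2t) + 2C_3e^(-2t), x_2(t) = C_2e^(2t), x_3(t) = C_3e^(-2t)

Coefficient matrix A = [[-3, 10, 2], [0, 2, 0], [0, 0, -2]].
det(A - λI) = 0 gives eigenvalues λ = -3, 2, -2.
For λ=-3: eigenvector (1,0,0).
For λ=2: eigenvector (2,1,0).
For λ=-2: eigenvector (2,0,1).
General solution: C_1e^(-3t)(1,0,0) + C_2e^(2t)(2,1,0) + C_3e^(-2t)(2,0,1).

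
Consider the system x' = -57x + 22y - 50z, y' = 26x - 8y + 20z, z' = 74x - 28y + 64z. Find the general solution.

x(t) = 2C_1e^(-4t) + 2C_2e^(4t) - C_3e^(-t), y(t) = -2C_1e^(-4t) + C_2e^(4t) + 2C_3e^(-t), z(t) = -3C_1e^(-4t) - 2C_2e^(4t) + 2C_3e^(-t)

Coefficient matrix A = [[-57, 22, -50], [26, -8, 20], [74, -28, 64]].
det(A - λI) = 0 gives eigenvalues λ = -4, 4, -1.
For λ=-4: eigenvector (2,-2,-3).
For λ=4: eigenvector (2,1,-2).
For λ=-1: eigenvector (-1,2,2).
General solution: C_1e^(-4t)(2,-2,-3) + C_2e^(4t)(2,1,-2) + C_3e^(-t)(-1,2,2).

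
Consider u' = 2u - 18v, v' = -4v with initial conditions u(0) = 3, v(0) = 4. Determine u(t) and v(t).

Coefficient matrix A = [[2, -18], [0, -4]].
Characteristic polynomial det(A - λI) = λ^2 + 2λ - 8 = 0.
Eigenvalues λ = -4, 2.
For λ=-4: (A-λI) row 1 is [6, -18], so an eigenvector is (3, 1).
For λ=2: (A-λI) row 1 is [0, -18], so an eigenvector is (-1, 0).
General solution: c_1e^(-4t)(3,1) + c_2e^(2t)(-1,0).
Applying u(0)=3, v(0)=4 gives c_1=4, c_2=9.

u(t) = -9e^(2t) + 12e^(-4t), v(t) = 4e^(-4t)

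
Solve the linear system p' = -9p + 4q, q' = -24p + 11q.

Coefficient matrix A = [[-9, 4], [-24, 11]].
Characteristic polynomial det(A - λI) = λ^2 - 2λ - 3 = 0.
Eigenvalues λ = -1, 3.
For λ=-1: (A-λI) row 1 is [-8, 4], so an eigenvector is (-1, -2).
For λ=3: (A-λI) row 1 is [-12, 4], so an eigenvector is (1, 3).
General solution: C_1e^(-t)(-1,-2) + C_2e^(3t)(1,3).

p(t) = -C_1e^(-t) + C_2e^(3t), q(t) = -2C_1e^(-t) + 3C_2e^(3t)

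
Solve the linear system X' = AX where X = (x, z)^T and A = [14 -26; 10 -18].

Coefficient matrix A = [[14, -26], [10, -18]].
Characteristic polynomial det(A - λI) = λ^2 + 4λ + 8 = 0.
Eigenvalues λ = -2 ± 2i (complex conjugate pair).
For λ=-2+2i: an eigenvector is (-3,-2) - i(2,1) = (-3 - 2i, -2 - i).
A real fundamental pair from Re and Im of e^((-2+2i)t)v: X_1 = e^(-2t)(cos(2t)·(-3,-2) + sin(2t)·(2,1)), X_2 = e^(-2t)(sin(2t)·(-3,-2) - cos(2t)·(2,1)).
General solution: K_1X_1 + K_2X_2.

x(t) = 2K_1e^(-2t)sin(2t) - 3K_1e^(-2t)cos(2t) - 3K_2e^(-2t)sin(2t) - 2K_2e^(-2t)cos(2t), z(t) = K_1e^(-2t)sin(2t) - 2K_1e^(-2t)cos(2t) - 2K_2e^(-2t)sin(2t) - K_2e^(-2t)cos(2t)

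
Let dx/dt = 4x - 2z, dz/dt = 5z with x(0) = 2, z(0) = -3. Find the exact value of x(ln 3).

1134

A = [[4,-2],[0,5]]; eigenvalues λ = 4, 5.
Eigenvectors: (1,0) for λ=4, (-2,1) for λ=5.
From the initial condition, c_1 = -4, c_2 = -3.
x(ln 3) = (-4)(3^4)(1) + (-3)(3^5)(-2) = 1134.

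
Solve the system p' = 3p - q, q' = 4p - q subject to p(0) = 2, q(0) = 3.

p(t) = te^(t) + 2e^(t), q(t) = 2te^(t) + 3e^(t)

Coefficient matrix A = [[3, -1], [4, -1]].
Characteristic polynomial det(A - λI) = λ^2 - 2λ + 1 = 0.
Single eigenvalue λ = 1 with algebraic multiplicity 2.
Eigenvector v = (1,2); generalized eigenvector w with (A-λI)w=v is (1,1).
General solution: e^(t)[C_1·v + C_2·(t·v + w)].
Applying p(0)=2, q(0)=3 gives C_1=1, C_2=1.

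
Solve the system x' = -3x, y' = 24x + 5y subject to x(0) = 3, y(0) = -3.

x(t) = 3e^(-3t), y(t) = 6e^(5t) - 9e^(-3t)

Coefficient matrix A = [[-3, 0], [24, 5]].
Characteristic polynomial det(A - λI) = λ^2 - 2λ - 15 = 0.
Eigenvalues λ = -3, 5.
For λ=-3: (A-λI) row 2 is [24, 8], so an eigenvector is (1, -3).
For λ=5: (A-λI) row 1 is [-8, 0], so an eigenvector is (0, -1).
General solution: K_1e^(-3t)(1,-3) + K_2e^(5t)(0,-1).
Applying x(0)=3, y(0)=-3 gives K_1=3, K_2=-6.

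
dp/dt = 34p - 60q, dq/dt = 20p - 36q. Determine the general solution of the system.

p(t) = 2C_1e^(4t) + 3C_2e^(-6t), q(t) = C_1e^(4t) + 2C_2e^(-6t)

Coefficient matrix A = [[34, -60], [20, -36]].
Characteristic polynomial det(A - λI) = λ^2 + 2λ - 24 = 0.
Eigenvalues λ = 4, -6.
For λ=4: (A-λI) row 1 is [30, -60], so an eigenvector is (2, 1).
For λ=-6: (A-λI) row 1 is [40, -60], so an eigenvector is (3, 2).
General solution: C_1e^(4t)(2,1) + C_2e^(-6t)(3,2).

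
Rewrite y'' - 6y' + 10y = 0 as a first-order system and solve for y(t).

y(t) = C_1e^(3t)cos(t) + C_2e^(3t)sin(t)

Let x_1 = y, x_2 = y'. Then x_1' = x_2 and x_2' = -10x_1 + 6x_2.
A = [[0,1],[-10,6]]; det(A-λI) = λ^2 - 6λ + 10.
Eigenvalues λ = 3 ± i.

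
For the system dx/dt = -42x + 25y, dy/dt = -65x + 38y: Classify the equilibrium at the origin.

A = [[-42,25],[-65,38]]; det(A-λI) = λ^2 + 4λ + 29.
λ = -2 ± 5i: negative real part.

stable spiral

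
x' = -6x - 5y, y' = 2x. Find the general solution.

x(t) = -2c_1e^(-3t)sin(t) - c_1e^(-3t)cos(t) - c_2e^(-3t)sin(t) + 2c_2e^(-3t)cos(t), y(t) = c_1e^(-3t)sin(t) + c_1e^(-3t)cos(t) + c_2e^(-3t)sin(t) - c_2e^(-3t)cos(t)

Coefficient matrix A = [[-6, -5], [2, 0]].
Characteristic polynomial det(A - λI) = λ^2 + 6λ + 10 = 0.
Eigenvalues λ = -3 ± i (complex conjugate pair).
For λ=-3+i: an eigenvector is (-1,1) - i(-2,1) = (-1 + 2i, 1 - i).
A real fundamental pair from Re and Im of e^((-3+i)t)v: X_1 = e^(-3t)(cos(t)·(-1,1) + sin(t)·(-2,1)), X_2 = e^(-3t)(sin(t)·(-1,1) - cos(t)·(-2,1)).
General solution: c_1X_1 + c_2X_2.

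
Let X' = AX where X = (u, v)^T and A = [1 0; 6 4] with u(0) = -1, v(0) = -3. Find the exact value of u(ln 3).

A = [[1,0],[6,4]]; eigenvalues λ = 4, 1.
Eigenvectors: (0,1) for λ=4, (1,-2) for λ=1.
From the initial condition, c_1 = -5, c_2 = -1.
u(ln 3) = (-5)(3^4)(0) + (-1)(3^1)(1) = -3.

-3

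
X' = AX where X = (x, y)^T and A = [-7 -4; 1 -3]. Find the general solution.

x(t) = 2K_1e^(-5t) + 2K_2te^(-5t) - 3K_2e^(-5t), y(t) = -K_1e^(-5t) - K_2te^(-5t) + K_2e^(-5t)

Coefficient matrix A = [[-7, -4], [1, -3]].
Characteristic polynomial det(A - λI) = λ^2 + 10λ + 25 = 0.
Single eigenvalue λ = -5 with algebraic multiplicity 2.
Eigenvector v = (2,-1); generalized eigenvector w with (A-λI)w=v is (-3,1).
General solution: e^(-5t)[K_1·v + K_2·(t·v + w)].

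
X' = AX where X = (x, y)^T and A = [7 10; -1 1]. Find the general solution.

Coefficient matrix A = [[7, 10], [-1, 1]].
Characteristic polynomial det(A - λI) = λ^2 - 8λ + 17 = 0.
Eigenvalues λ = 4 ± i (complex conjugate pair).
For λ=4+i: an eigenvector is (3,-1) - i(-1,0) = (3 + i, -1).
A real fundamental pair from Re and Im of e^((4+i)t)v: X_1 = e^(4t)(cos(t)·(3,-1) + sin(t)·(-1,0)), X_2 = e^(4t)(sin(t)·(3,-1) - cos(t)·(-1,0)).
General solution: C_1X_1 + C_2X_2.

x(t) = -C_1e^(4t)sin(t) + 3C_1e^(4t)cos(t) + 3C_2e^(4t)sin(t) + C_2e^(4t)cos(t), y(t) = -C_1e^(4t)cos(t) - C_2e^(4t)sin(t)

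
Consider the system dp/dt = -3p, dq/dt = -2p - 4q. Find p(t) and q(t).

p(t) = -c_2e^(-3t), q(t) = c_1e^(-4t) + 2c_2e^(-3t)

Coefficient matrix A = [[-3, 0], [-2, -4]].
Characteristic polynomial det(A - λI) = λ^2 + 7λ + 12 = 0.
Eigenvalues λ = -4, -3.
For λ=-4: (A-λI) row 1 is [1, 0], so an eigenvector is (0, 1).
For λ=-3: (A-λI) row 2 is [-2, -1], so an eigenvector is (-1, 2).
General solution: c_1e^(-4t)(0,1) + c_2e^(-3t)(-1,2).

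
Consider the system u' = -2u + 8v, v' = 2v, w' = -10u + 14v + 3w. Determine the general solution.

u(t) = 2c_2e^(2t) + c_3e^(-2t), v(t) = c_2e^(2t), w(t) = c_1e^(3t) + 6c_2e^(2t) + 2c_3e^(-2t)

Coefficient matrix A = [[-2, 8, 0], [0, 2, 0], [-10, 14, 3]].
det(A - λI) = 0 gives eigenvalues λ = 3, 2, -2.
For λ=3: eigenvector (0,0,1).
For λ=2: eigenvector (2,1,6).
For λ=-2: eigenvector (1,0,2).
General solution: c_1e^(3t)(0,0,1) + c_2e^(2t)(2,1,6) + c_3e^(-2t)(1,0,2).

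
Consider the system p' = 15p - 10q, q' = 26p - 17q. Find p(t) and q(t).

p(t) = -c_1e^(-t)sin(2t) - 2c_1e^(-t)cos(2t) - 2c_2e^(-t)sin(2t) + c_2e^(-t)cos(2t), q(t) = -2c_1e^(-t)sin(2t) - 3c_1e^(-t)cos(2t) - 3c_2e^(-t)sin(2t) + 2c_2e^(-t)cos(2t)

Coefficient matrix A = [[15, -10], [26, -17]].
Characteristic polynomial det(A - λI) = λ^2 + 2λ + 5 = 0.
Eigenvalues λ = -1 ± 2i (complex conjugate pair).
For λ=-1+2i: an eigenvector is (-2,-3) - i(-1,-2) = (-2 + i, -3 + 2i).
A real fundamental pair from Re and Im of e^((-1+2i)t)v: X_1 = e^(-t)(cos(2t)·(-2,-3) + sin(2t)·(-1,-2)), X_2 = e^(-t)(sin(2t)·(-2,-3) - cos(2t)·(-1,-2)).
General solution: c_1X_1 + c_2X_2.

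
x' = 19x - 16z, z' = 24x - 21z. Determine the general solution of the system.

Coefficient matrix A = [[19, -16], [24, -21]].
Characteristic polynomial det(A - λI) = λ^2 + 2λ - 15 = 0.
Eigenvalues λ = -5, 3.
For λ=-5: (A-λI) row 1 is [24, -16], so an eigenvector is (2, 3).
For λ=3: (A-λI) row 1 is [16, -16], so an eigenvector is (-1, -1).
General solution: K_1e^(-5t)(2,3) + K_2e^(3t)(-1,-1).

x(t) = 2K_1e^(-5t) - K_2e^(3t), z(t) = 3K_1e^(-5t) - K_2e^(3t)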